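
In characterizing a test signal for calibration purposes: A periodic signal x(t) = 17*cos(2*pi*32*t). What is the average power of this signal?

Average power of A*cos(wt) is A^2/2.
P = 17^2 / 2 = 289/2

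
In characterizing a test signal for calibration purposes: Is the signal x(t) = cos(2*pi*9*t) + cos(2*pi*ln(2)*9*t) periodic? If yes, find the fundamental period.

f1 = 9 Hz, f2 = 9*ln(2) Hz
Ratio f2/f1 = ln(2), which is irrational.
Since the frequency ratio is irrational, no common period exists.
The signal is not periodic.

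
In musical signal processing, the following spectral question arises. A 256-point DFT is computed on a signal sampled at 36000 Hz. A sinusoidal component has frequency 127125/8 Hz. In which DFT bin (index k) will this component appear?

DFT frequency resolution = f_s/N = 36000/256 = 1125/8 Hz
Bin index k = f_signal / resolution = 127125/8 / 1125/8 = 113
The signal frequency 127125/8 Hz falls in DFT bin k = 113.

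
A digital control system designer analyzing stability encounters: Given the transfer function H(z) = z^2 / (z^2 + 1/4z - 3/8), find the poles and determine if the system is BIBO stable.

Poles are roots of the denominator: z^2 + 1/4z - 3/8 = 0.
Quadratic formula: z = [-(1/4) +/- sqrt((1/4)^2 - 4*(-3/8))] / 2
Discriminant = 1/16 + 3/2 = 25/16; sqrt = 5/4.
z = (-1/4 +/- 5/4) / 2 => z = 1/2 or z = -3/4.
|p1| = 1/2, |p2| = 3/4.
For BIBO stability, all poles must lie inside the unit circle (|p| < 1).
System is STABLE since both |p| < 1.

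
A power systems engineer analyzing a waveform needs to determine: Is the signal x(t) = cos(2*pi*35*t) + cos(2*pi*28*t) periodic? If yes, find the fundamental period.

f1 = 35 Hz, f2 = 28 Hz
Period T1 = 1/35, T2 = 1/28
Ratio T1/T2 = 28/35, which is rational.
The signal is periodic with fundamental period T = 1/GCD(35,28) = 1/7 s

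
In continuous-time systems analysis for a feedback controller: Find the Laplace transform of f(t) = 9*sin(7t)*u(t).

Standard pair: sin(wt)*u(t) <-> w/(s^2+w^2)
With w = 7: L{9*sin(7t)*u(t)} = 63/(s^2+49)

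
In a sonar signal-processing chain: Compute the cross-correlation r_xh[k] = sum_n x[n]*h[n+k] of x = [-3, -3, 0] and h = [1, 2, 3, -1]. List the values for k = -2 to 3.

Both sequences indexed from 0 and zero outside their support.
Lags with overlap: k = -2 to 3.
  r_xh[-2] = x[2]*h[0] = 0
  r_xh[-1] = x[1]*h[0] + x[2]*h[1] = -3
  r_xh[0] = x[0]*h[0] + x[1]*h[1] + x[2]*h[2] = -9
  r_xh[1] = x[0]*h[1] + x[1]*h[2] + x[2]*h[3] = -15
  r_xh[2] = x[0]*h[2] + x[1]*h[3] = -6
  r_xh[3] = x[0]*h[3] = 3
r_xh = [0, -3, -9, -15, -6, 3] (for k = -2, ..., 3)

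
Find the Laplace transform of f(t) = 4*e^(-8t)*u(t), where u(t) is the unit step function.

Standard Laplace transform pair:
e^(-at)*u(t) <-> 1/(s+a)
With a = 8: L{4*e^(-8t)*u(t)} = 4/(s+8), ROC: Re(s) > -8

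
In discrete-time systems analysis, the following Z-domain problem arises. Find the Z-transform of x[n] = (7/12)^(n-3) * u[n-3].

Time-shifting property: if X(z) = Z{x[n]}, then Z{x[n-d]} = z^(-d) * X(z)
X(z) = z/(z - 7/12) for x[n] = (7/12)^n * u[n]
Z{x[n-3]} = z^(-3) * z/(z - 7/12) = z^(-2)/(z - 7/12)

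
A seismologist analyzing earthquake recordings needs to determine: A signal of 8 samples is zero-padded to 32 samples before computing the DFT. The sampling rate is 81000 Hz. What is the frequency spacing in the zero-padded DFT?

Original DFT: N = 8, resolution = f_s/N = 81000/8 = 10125 Hz
Zero-padded DFT: N = 32, resolution = f_s/N = 81000/32 = 10125/4 Hz
Zero-padding interpolates the spectrum (finer frequency grid)
but does NOT improve the true spectral resolution (ability to resolve close frequencies).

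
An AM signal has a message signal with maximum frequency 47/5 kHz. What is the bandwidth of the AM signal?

In AM (double-sideband), the bandwidth is twice the message frequency.
BW = 2 * f_m = 2 * 47/5 kHz = 94/5 kHz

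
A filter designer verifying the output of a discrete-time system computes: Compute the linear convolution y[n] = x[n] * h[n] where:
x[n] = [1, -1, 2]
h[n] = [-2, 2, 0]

y[n] = sum_k x[k]*h[n-k]. Output length = len(x) + len(h) - 1 = 3 + 3 - 1 = 5.
y[0] = 1*-2 = -2
y[1] = -1*-2 + 1*2 = 4
y[2] = 2*-2 + -1*2 + 1*0 = -6
y[3] = 2*2 + -1*0 = 4
y[4] = 2*0 = 0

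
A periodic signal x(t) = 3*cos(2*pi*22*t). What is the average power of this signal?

Average power of A*cos(wt) is A^2/2.
P = 3^2 / 2 = 9/2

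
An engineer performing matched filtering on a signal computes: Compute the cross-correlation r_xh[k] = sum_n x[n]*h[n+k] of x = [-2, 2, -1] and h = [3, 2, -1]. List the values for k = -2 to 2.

Both sequences indexed from 0 and zero outside their support.
Lags with overlap: k = -2 to 2.
  r_xh[-2] = x[2]*h[0] = -3
  r_xh[-1] = x[1]*h[0] + x[2]*h[1] = 4
  r_xh[0] = x[0]*h[0] + x[1]*h[1] + x[2]*h[2] = -1
  r_xh[1] = x[0]*h[1] + x[1]*h[2] = -6
  r_xh[2] = x[0]*h[2] = 2
r_xh = [-3, 4, -1, -6, 2] (for k = -2, ..., 2)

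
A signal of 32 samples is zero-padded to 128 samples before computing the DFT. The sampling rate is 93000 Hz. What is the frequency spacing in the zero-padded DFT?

Original DFT: N = 32, resolution = f_s/N = 93000/32 = 11625/4 Hz
Zero-padded DFT: N = 128, resolution = f_s/N = 93000/128 = 11625/16 Hz
Zero-padding interpolates the spectrum (finer frequency grid)
but does NOT improve the true spectral resolution (ability to resolve close frequencies).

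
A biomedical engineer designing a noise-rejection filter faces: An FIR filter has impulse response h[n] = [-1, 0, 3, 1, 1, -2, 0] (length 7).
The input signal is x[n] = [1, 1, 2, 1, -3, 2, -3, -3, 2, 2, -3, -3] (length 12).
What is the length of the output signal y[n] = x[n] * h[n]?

For linear convolution, the output length is:
len(y) = len(x) + len(h) - 1 = 12 + 7 - 1 = 18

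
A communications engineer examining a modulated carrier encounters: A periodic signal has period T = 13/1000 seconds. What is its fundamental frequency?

The fundamental frequency is the reciprocal of the period.
f = 1/T = 1/(13/1000) = 1000/13 Hz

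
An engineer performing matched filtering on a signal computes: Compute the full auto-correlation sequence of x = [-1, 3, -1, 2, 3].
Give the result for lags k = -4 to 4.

r_xx[k] = sum_m x[m]*x[m+k], indexed from 0, for k = -4 to 4:
  r_xx[-4] = x[4]*x[0] = -3
  r_xx[-3] = x[3]*x[0] + x[4]*x[1] = 7
  r_xx[-2] = x[2]*x[0] + x[3]*x[1] + x[4]*x[2] = 4
  r_xx[-1] = x[1]*x[0] + x[2]*x[1] + x[3]*x[2] + x[4]*x[3] = -2
  r_xx[0] = x[0]*x[0] + x[1]*x[1] + x[2]*x[2] + x[3]*x[3] + x[4]*x[4] = 24
  r_xx[1] = x[0]*x[1] + x[1]*x[2] + x[2]*x[3] + x[3]*x[4] = -2
  r_xx[2] = x[0]*x[2] + x[1]*x[3] + x[2]*x[4] = 4
  r_xx[3] = x[0]*x[3] + x[1]*x[4] = 7
  r_xx[4] = x[0]*x[4] = -3
r_xx = [-3, 7, 4, -2, 24, -2, 4, 7, -3]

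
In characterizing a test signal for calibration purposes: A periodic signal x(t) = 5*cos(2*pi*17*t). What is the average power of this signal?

Average power of A*cos(wt) is A^2/2.
P = 5^2 / 2 = 25/2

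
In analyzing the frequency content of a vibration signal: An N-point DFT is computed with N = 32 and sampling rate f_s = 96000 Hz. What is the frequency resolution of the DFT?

DFT frequency resolution = f_s / N
= 96000 / 32 = 3000 Hz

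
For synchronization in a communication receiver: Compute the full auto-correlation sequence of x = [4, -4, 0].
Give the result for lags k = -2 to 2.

r_xx[k] = sum_m x[m]*x[m+k], indexed from 0, for k = -2 to 2:
  r_xx[-2] = x[2]*x[0] = 0
  r_xx[-1] = x[1]*x[0] + x[2]*x[1] = -16
  r_xx[0] = x[0]*x[0] + x[1]*x[1] + x[2]*x[2] = 32
  r_xx[1] = x[0]*x[1] + x[1]*x[2] = -16
  r_xx[2] = x[0]*x[2] = 0
r_xx = [0, -16, 32, -16, 0]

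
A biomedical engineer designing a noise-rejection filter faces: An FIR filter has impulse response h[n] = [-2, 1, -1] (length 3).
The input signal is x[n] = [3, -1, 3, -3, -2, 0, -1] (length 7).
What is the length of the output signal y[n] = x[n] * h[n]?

For linear convolution, the output length is:
len(y) = len(x) + len(h) - 1 = 7 + 3 - 1 = 9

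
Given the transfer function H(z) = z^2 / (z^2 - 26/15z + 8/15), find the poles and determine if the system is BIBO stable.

Poles are roots of the denominator: z^2 - 26/15z + 8/15 = 0.
Quadratic formula: z = [-(-26/15) +/- sqrt((-26/15)^2 - 4*(8/15))] / 2
Discriminant = 676/225 - 32/15 = 196/225; sqrt = 14/15.
z = (26/15 +/- 14/15) / 2 => z = 4/3 or z = 2/5.
|p1| = 4/3, |p2| = 2/5.
For BIBO stability, all poles must lie inside the unit circle (|p| < 1).
System is UNSTABLE since at least one |p| >= 1.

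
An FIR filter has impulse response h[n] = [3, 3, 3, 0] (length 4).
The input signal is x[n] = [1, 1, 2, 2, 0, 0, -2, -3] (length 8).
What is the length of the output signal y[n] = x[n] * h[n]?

For linear convolution, the output length is:
len(y) = len(x) + len(h) - 1 = 8 + 4 - 1 = 11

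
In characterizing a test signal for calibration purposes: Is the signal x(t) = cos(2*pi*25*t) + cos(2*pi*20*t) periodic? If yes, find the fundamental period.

f1 = 25 Hz, f2 = 20 Hz
Period T1 = 1/25, T2 = 1/20
Ratio T1/T2 = 20/25, which is rational.
The signal is periodic with fundamental period T = 1/GCD(25,20) = 1/5 s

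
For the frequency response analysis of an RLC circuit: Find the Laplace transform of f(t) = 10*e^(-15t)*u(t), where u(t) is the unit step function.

Standard Laplace transform pair:
e^(-at)*u(t) <-> 1/(s+a)
With a = 15: L{10*e^(-15t)*u(t)} = 10/(s+15), ROC: Re(s) > -15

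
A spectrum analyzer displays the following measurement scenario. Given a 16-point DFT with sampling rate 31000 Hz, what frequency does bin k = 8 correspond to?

The frequency of DFT bin k is: f_k = k * f_s / N
f_8 = 8 * 31000 / 16 = 15500 Hz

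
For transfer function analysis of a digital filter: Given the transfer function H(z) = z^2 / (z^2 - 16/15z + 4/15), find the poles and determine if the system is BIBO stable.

Poles are roots of the denominator: z^2 - 16/15z + 4/15 = 0.
Quadratic formula: z = [-(-16/15) +/- sqrt((-16/15)^2 - 4*(4/15))] / 2
Discriminant = 256/225 - 16/15 = 16/225; sqrt = 4/15.
z = (16/15 +/- 4/15) / 2 => z = 2/3 or z = 2/5.
|p1| = 2/3, |p2| = 2/5.
For BIBO stability, all poles must lie inside the unit circle (|p| < 1).
System is STABLE since both |p| < 1.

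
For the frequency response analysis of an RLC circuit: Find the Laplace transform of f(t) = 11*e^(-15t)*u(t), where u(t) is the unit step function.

Standard Laplace transform pair:
e^(-at)*u(t) <-> 1/(s+a)
With a = 15: L{11*e^(-15t)*u(t)} = 11/(s+15), ROC: Re(s) > -15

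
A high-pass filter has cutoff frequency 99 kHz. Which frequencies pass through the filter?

A high-pass filter passes all frequencies above the cutoff frequency 99 kHz and attenuates lower frequencies.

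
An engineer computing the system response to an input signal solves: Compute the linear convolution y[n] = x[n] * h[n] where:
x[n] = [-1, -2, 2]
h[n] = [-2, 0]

y[n] = sum_k x[k]*h[n-k]. Output length = len(x) + len(h) - 1 = 3 + 2 - 1 = 4.
y[0] = -1*-2 = 2
y[1] = -2*-2 + -1*0 = 4
y[2] = 2*-2 + -2*0 = -4
y[3] = 2*0 = 0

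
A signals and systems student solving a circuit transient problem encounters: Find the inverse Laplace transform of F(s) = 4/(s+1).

Standard pair: k/(s+a) <-> k*e^(-at)*u(t)
With k=4, a=1: f(t) = 4*e^(-t)*u(t)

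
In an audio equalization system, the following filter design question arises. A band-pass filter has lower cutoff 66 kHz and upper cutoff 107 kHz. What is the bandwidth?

Bandwidth = f_high - f_low
= 107 kHz - 66 kHz = 41 kHz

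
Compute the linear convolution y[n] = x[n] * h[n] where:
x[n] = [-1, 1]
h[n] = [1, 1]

y[n] = sum_k x[k]*h[n-k]. Output length = len(x) + len(h) - 1 = 2 + 2 - 1 = 3.
y[0] = -1*1 = -1
y[1] = 1*1 + -1*1 = 0
y[2] = 1*1 = 1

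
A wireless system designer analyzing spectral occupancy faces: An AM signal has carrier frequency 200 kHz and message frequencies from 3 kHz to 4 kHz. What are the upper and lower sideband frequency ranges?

Upper sideband (USB) = fc + [fm_low, fm_high] = 200 + [3, 4] = [203, 204] kHz
Lower sideband (LSB) = fc - [fm_high, fm_low] = 200 - [4, 3] = [196, 197] kHz
Total occupied spectrum: 196 kHz to 204 kHz (plus carrier at 200 kHz)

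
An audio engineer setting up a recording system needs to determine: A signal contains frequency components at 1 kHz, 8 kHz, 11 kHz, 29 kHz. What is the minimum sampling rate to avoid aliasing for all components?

The highest frequency component is f_max = 29 kHz.
Nyquist rate = 2 * f_max = 2 * 29 kHz = 58 kHz.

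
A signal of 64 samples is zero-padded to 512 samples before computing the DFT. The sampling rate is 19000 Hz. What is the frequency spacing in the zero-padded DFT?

Original DFT: N = 64, resolution = f_s/N = 19000/64 = 2375/8 Hz
Zero-padded DFT: N = 512, resolution = f_s/N = 19000/512 = 2375/64 Hz
Zero-padding interpolates the spectrum (finer frequency grid)
but does NOT improve the true spectral resolution (ability to resolve close frequencies).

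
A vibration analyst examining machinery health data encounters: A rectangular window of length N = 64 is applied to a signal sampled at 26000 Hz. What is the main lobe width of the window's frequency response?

For a rectangular window of length N,
the main lobe width in frequency is 2*f_s/N.
= 2*26000/64 = 1625/2 Hz
This determines the minimum frequency separation for resolving two sinusoids.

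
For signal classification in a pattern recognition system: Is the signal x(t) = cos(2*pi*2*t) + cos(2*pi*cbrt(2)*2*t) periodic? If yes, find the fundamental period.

f1 = 2 Hz, f2 = 2*cbrt(2) Hz
Ratio f2/f1 = cbrt(2), which is irrational.
Since the frequency ratio is irrational, no common period exists.
The signal is not periodic.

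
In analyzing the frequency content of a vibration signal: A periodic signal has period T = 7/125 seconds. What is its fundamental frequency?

The fundamental frequency is the reciprocal of the period.
f = 1/T = 1/(7/125) = 125/7 Hz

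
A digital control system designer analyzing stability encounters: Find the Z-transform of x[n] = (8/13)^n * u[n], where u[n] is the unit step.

The Z-transform of a^n * u[n] is z/(z-a) for |z| > |a|.
Here a = 8/13, so X(z) = z/(z - (8/13)) = 13z/(13z - 8)
ROC: |z| > 8/13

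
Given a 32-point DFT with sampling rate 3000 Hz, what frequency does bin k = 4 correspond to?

The frequency of DFT bin k is: f_k = k * f_s / N
f_4 = 4 * 3000 / 32 = 375 Hz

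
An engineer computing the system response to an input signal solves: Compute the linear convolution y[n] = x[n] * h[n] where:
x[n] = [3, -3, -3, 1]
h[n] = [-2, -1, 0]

y[n] = sum_k x[k]*h[n-k]. Output length = len(x) + len(h) - 1 = 4 + 3 - 1 = 6.
y[0] = 3*-2 = -6
y[1] = -3*-2 + 3*-1 = 3
y[2] = -3*-2 + -3*-1 + 3*0 = 9
y[3] = 1*-2 + -3*-1 + -3*0 = 1
y[4] = 1*-1 + -3*0 = -1
y[5] = 1*0 = 0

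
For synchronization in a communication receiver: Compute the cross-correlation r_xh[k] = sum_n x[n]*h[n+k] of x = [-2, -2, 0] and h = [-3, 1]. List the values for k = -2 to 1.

Both sequences indexed from 0 and zero outside their support.
Lags with overlap: k = -2 to 1.
  r_xh[-2] = x[2]*h[0] = 0
  r_xh[-1] = x[1]*h[0] + x[2]*h[1] = 6
  r_xh[0] = x[0]*h[0] + x[1]*h[1] = 4
  r_xh[1] = x[0]*h[1] = -2
r_xh = [0, 6, 4, -2] (for k = -2, ..., 1)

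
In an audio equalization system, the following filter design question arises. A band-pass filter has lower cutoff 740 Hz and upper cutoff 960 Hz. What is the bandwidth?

Bandwidth = f_high - f_low
= 960 Hz - 740 Hz = 220 Hz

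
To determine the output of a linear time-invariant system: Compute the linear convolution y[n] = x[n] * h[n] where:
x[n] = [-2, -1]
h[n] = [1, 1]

y[n] = sum_k x[k]*h[n-k]. Output length = len(x) + len(h) - 1 = 2 + 2 - 1 = 3.
y[0] = -2*1 = -2
y[1] = -1*1 + -2*1 = -3
y[2] = -1*1 = -1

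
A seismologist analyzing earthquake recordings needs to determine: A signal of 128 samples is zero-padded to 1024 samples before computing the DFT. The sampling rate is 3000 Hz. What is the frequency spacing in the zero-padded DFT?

Original DFT: N = 128, resolution = f_s/N = 3000/128 = 375/16 Hz
Zero-padded DFT: N = 1024, resolution = f_s/N = 3000/1024 = 375/128 Hz
Zero-padding interpolates the spectrum (finer frequency grid)
but does NOT improve the true spectral resolution (ability to resolve close frequencies).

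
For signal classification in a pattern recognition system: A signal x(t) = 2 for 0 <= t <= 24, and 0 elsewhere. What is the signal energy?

Energy = integral of |x(t)|^2 dt over the signal duration
= 2^2 * 24 = 4 * 24 = 96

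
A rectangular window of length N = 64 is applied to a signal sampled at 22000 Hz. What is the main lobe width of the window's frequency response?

For a rectangular window of length N,
the main lobe width in frequency is 2*f_s/N.
= 2*22000/64 = 1375/2 Hz
This determines the minimum frequency separation for resolving two sinusoids.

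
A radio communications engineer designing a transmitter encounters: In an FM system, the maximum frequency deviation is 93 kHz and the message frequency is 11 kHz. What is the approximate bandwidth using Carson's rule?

Carson's rule: BW = 2*(delta_f + f_m)
= 2*(93 + 11) kHz = 208 kHz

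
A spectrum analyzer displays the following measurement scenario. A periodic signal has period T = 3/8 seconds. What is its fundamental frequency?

The fundamental frequency is the reciprocal of the period.
f = 1/T = 1/(3/8) = 8/3 Hz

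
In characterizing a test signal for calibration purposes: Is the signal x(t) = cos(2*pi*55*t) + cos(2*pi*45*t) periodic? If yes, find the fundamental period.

f1 = 55 Hz, f2 = 45 Hz
Period T1 = 1/55, T2 = 1/45
Ratio T1/T2 = 45/55, which is rational.
The signal is periodic with fundamental period T = 1/GCD(55,45) = 1/5 s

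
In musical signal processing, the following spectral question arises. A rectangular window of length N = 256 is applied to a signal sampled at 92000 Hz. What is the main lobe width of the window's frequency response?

For a rectangular window of length N,
the main lobe width in frequency is 2*f_s/N.
= 2*92000/256 = 2875/4 Hz
This determines the minimum frequency separation for resolving two sinusoids.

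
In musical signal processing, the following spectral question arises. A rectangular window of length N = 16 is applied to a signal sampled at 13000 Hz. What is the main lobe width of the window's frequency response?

For a rectangular window of length N,
the main lobe width in frequency is 2*f_s/N.
= 2*13000/16 = 1625 Hz
This determines the minimum frequency separation for resolving two sinusoids.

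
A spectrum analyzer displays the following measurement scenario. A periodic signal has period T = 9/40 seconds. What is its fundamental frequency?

The fundamental frequency is the reciprocal of the period.
f = 1/T = 1/(9/40) = 40/9 Hz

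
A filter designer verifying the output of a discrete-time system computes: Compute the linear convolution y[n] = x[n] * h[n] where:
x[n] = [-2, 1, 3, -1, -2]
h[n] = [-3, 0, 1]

y[n] = sum_k x[k]*h[n-k]. Output length = len(x) + len(h) - 1 = 5 + 3 - 1 = 7.
y[0] = -2*-3 = 6
y[1] = 1*-3 + -2*0 = -3
y[2] = 3*-3 + 1*0 + -2*1 = -11
y[3] = -1*-3 + 3*0 + 1*1 = 4
y[4] = -2*-3 + -1*0 + 3*1 = 9
y[5] = -2*0 + -1*1 = -1
y[6] = -2*1 = -2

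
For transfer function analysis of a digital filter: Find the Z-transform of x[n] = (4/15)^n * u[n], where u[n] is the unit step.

The Z-transform of a^n * u[n] is z/(z-a) for |z| > |a|.
Here a = 4/15, so X(z) = z/(z - (4/15)) = 15z/(15z - 4)
ROC: |z| > 4/15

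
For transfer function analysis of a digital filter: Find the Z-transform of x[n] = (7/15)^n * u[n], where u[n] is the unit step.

The Z-transform of a^n * u[n] is z/(z-a) for |z| > |a|.
Here a = 7/15, so X(z) = z/(z - (7/15)) = 15z/(15z - 7)
ROC: |z| > 7/15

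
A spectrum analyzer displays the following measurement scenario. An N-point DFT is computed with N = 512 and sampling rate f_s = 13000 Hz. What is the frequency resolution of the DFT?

DFT frequency resolution = f_s / N
= 13000 / 512 = 1625/64 Hz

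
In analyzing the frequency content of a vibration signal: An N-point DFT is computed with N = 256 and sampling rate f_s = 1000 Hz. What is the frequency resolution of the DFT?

DFT frequency resolution = f_s / N
= 1000 / 256 = 125/32 Hz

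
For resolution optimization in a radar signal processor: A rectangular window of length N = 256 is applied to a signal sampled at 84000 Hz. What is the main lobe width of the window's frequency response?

For a rectangular window of length N,
the main lobe width in frequency is 2*f_s/N.
= 2*84000/256 = 2625/4 Hz
This determines the minimum frequency separation for resolving two sinusoids.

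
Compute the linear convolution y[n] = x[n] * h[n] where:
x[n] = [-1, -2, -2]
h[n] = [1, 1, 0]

y[n] = sum_k x[k]*h[n-k]. Output length = len(x) + len(h) - 1 = 3 + 3 - 1 = 5.
y[0] = -1*1 = -1
y[1] = -2*1 + -1*1 = -3
y[2] = -2*1 + -2*1 + -1*0 = -4
y[3] = -2*1 + -2*0 = -2
y[4] = -2*0 = 0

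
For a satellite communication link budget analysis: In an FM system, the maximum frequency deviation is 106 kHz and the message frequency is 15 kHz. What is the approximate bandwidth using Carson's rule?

Carson's rule: BW = 2*(delta_f + f_m)
= 2*(106 + 15) kHz = 242 kHz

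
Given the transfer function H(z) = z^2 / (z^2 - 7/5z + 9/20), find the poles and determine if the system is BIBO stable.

Poles are roots of the denominator: z^2 - 7/5z + 9/20 = 0.
Quadratic formula: z = [-(-7/5) +/- sqrt((-7/5)^2 - 4*(9/20))] / 2
Discriminant = 49/25 - 9/5 = 4/25; sqrt = 2/5.
z = (7/5 +/- 2/5) / 2 => z = 9/10 or z = 1/2.
|p1| = 1/2, |p2| = 9/10.
For BIBO stability, all poles must lie inside the unit circle (|p| < 1).
System is STABLE since both |p| < 1.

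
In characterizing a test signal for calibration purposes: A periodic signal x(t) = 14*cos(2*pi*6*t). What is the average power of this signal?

Average power of A*cos(wt) is A^2/2.
P = 14^2 / 2 = 196/2 = 98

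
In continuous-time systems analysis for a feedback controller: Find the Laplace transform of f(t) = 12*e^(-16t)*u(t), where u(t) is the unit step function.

Standard Laplace transform pair:
e^(-at)*u(t) <-> 1/(s+a)
With a = 16: L{12*e^(-16t)*u(t)} = 12/(s+16), ROC: Re(s) > -16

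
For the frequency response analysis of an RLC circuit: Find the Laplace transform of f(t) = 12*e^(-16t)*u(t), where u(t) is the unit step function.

Standard Laplace transform pair:
e^(-at)*u(t) <-> 1/(s+a)
With a = 16: L{12*e^(-16t)*u(t)} = 12/(s+16), ROC: Re(s) > -16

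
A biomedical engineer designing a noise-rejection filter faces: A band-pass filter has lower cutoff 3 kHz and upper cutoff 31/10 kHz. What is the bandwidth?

Bandwidth = f_high - f_low
= 31/10 kHz - 3 kHz = 1/10 kHz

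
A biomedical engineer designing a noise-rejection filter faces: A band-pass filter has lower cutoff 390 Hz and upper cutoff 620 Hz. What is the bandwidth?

Bandwidth = f_high - f_low
= 620 Hz - 390 Hz = 230 Hz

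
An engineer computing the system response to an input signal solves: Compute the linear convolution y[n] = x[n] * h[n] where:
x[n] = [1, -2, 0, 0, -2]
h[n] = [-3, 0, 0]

y[n] = sum_k x[k]*h[n-k]. Output length = len(x) + len(h) - 1 = 5 + 3 - 1 = 7.
y[0] = 1*-3 = -3
y[1] = -2*-3 + 1*0 = 6
y[2] = 0*-3 + -2*0 + 1*0 = 0
y[3] = 0*-3 + 0*0 + -2*0 = 0
y[4] = -2*-3 + 0*0 + 0*0 = 6
y[5] = -2*0 + 0*0 = 0
y[6] = -2*0 = 0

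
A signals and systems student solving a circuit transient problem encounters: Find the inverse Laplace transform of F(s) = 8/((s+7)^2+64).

Standard pair: w/((s+a)^2+w^2) <-> e^(-at)*sin(wt)*u(t)
With a=7, w=8: f(t) = e^(-7t)*sin(8t)*u(t)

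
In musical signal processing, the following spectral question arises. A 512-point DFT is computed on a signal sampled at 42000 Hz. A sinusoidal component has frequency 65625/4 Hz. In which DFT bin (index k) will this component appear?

DFT frequency resolution = f_s/N = 42000/512 = 2625/32 Hz
Bin index k = f_signal / resolution = 65625/4 / 2625/32 = 200
The signal frequency 65625/4 Hz falls in DFT bin k = 200.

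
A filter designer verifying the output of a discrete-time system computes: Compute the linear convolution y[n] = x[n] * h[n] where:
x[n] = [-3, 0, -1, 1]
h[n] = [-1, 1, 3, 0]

y[n] = sum_k x[k]*h[n-k]. Output length = len(x) + len(h) - 1 = 4 + 4 - 1 = 7.
y[0] = -3*-1 = 3
y[1] = 0*-1 + -3*1 = -3
y[2] = -1*-1 + 0*1 + -3*3 = -8
y[3] = 1*-1 + -1*1 + 0*3 + -3*0 = -2
y[4] = 1*1 + -1*3 + 0*0 = -2
y[5] = 1*3 + -1*0 = 3
y[6] = 1*0 = 0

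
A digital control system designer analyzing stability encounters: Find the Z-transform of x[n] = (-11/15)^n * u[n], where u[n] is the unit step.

The Z-transform of a^n * u[n] is z/(z-a) for |z| > |a|.
Here a = -11/15, so X(z) = z/(z - (-11/15)) = 15z/(15z + 11)
ROC: |z| > 11/15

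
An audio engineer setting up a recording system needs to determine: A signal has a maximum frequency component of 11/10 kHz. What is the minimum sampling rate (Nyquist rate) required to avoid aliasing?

By the Nyquist-Shannon sampling theorem,
the minimum sampling rate (Nyquist rate) must be at least 2 * f_max.
Nyquist rate = 2 * 11/10 kHz = 11/5 kHz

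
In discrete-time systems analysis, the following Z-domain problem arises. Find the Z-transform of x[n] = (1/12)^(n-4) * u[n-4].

Time-shifting property: if X(z) = Z{x[n]}, then Z{x[n-d]} = z^(-d) * X(z)
X(z) = z/(z - 1/12) for x[n] = (1/12)^n * u[n]
Z{x[n-4]} = z^(-4) * z/(z - 1/12) = z^(-3)/(z - 1/12)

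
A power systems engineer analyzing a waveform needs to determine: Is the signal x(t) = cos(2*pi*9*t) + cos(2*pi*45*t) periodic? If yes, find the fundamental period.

f1 = 9 Hz, f2 = 45 Hz
Period T1 = 1/9, T2 = 1/45
Ratio T1/T2 = 45/9, which is rational.
The signal is periodic with fundamental period T = 1/GCD(9,45) = 1/9 s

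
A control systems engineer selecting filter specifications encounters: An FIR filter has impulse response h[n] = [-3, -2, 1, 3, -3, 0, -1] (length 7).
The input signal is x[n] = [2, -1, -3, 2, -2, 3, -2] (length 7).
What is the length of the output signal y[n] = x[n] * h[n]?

For linear convolution, the output length is:
len(y) = len(x) + len(h) - 1 = 7 + 7 - 1 = 13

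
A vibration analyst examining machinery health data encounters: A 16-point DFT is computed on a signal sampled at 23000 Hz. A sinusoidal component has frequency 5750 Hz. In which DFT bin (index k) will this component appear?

DFT frequency resolution = f_s/N = 23000/16 = 2875/2 Hz
Bin index k = f_signal / resolution = 5750 / 2875/2 = 4
The signal frequency 5750 Hz falls in DFT bin k = 4.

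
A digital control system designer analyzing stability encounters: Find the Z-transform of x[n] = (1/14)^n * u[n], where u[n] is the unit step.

The Z-transform of a^n * u[n] is z/(z-a) for |z| > |a|.
Here a = 1/14, so X(z) = z/(z - (1/14)) = 14z/(14z - 1)
ROC: |z| > 1/14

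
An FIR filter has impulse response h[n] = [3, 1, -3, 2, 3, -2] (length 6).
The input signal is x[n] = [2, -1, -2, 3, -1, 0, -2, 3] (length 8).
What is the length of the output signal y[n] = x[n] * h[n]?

For linear convolution, the output length is:
len(y) = len(x) + len(h) - 1 = 8 + 6 - 1 = 13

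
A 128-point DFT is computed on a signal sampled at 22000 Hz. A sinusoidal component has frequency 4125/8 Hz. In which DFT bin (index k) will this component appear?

DFT frequency resolution = f_s/N = 22000/128 = 1375/8 Hz
Bin index k = f_signal / resolution = 4125/8 / 1375/8 = 3
The signal frequency 4125/8 Hz falls in DFT bin k = 3.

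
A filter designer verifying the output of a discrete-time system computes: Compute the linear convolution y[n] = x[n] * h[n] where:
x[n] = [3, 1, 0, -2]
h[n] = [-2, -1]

y[n] = sum_k x[k]*h[n-k]. Output length = len(x) + len(h) - 1 = 4 + 2 - 1 = 5.
y[0] = 3*-2 = -6
y[1] = 1*-2 + 3*-1 = -5
y[2] = 0*-2 + 1*-1 = -1
y[3] = -2*-2 + 0*-1 = 4
y[4] = -2*-1 = 2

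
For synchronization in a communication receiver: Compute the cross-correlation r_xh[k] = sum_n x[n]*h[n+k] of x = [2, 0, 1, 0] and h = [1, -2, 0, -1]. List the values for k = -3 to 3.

Both sequences indexed from 0 and zero outside their support.
Lags with overlap: k = -3 to 3.
  r_xh[-3] = x[3]*h[0] = 0
  r_xh[-2] = x[2]*h[0] + x[3]*h[1] = 1
  r_xh[-1] = x[1]*h[0] + x[2]*h[1] + x[3]*h[2] = -2
  r_xh[0] = x[0]*h[0] + x[1]*h[1] + x[2]*h[2] + x[3]*h[3] = 2
  r_xh[1] = x[0]*h[1] + x[1]*h[2] + x[2]*h[3] = -5
  r_xh[2] = x[0]*h[2] + x[1]*h[3] = 0
  r_xh[3] = x[0]*h[3] = -2
r_xh = [0, 1, -2, 2, -5, 0, -2] (for k = -3, ..., 3)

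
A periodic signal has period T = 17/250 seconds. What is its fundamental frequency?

The fundamental frequency is the reciprocal of the period.
f = 1/T = 1/(17/250) = 250/17 Hz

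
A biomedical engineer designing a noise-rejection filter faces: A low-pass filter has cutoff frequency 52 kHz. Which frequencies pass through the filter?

A low-pass filter passes all frequencies below the cutoff frequency 52 kHz and attenuates higher frequencies.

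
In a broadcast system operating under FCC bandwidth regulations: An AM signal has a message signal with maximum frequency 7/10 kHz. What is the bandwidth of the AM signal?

In AM (double-sideband), the bandwidth is twice the message frequency.
BW = 2 * f_m = 2 * 7/10 kHz = 7/5 kHz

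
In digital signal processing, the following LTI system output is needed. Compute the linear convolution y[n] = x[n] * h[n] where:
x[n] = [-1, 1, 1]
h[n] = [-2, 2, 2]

y[n] = sum_k x[k]*h[n-k]. Output length = len(x) + len(h) - 1 = 3 + 3 - 1 = 5.
y[0] = -1*-2 = 2
y[1] = 1*-2 + -1*2 = -4
y[2] = 1*-2 + 1*2 + -1*2 = -2
y[3] = 1*2 + 1*2 = 4
y[4] = 1*2 = 2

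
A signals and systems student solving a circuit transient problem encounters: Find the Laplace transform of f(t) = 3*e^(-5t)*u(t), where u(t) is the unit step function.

Standard Laplace transform pair:
e^(-at)*u(t) <-> 1/(s+a)
With a = 5: L{3*e^(-5t)*u(t)} = 3/(s+5), ROC: Re(s) > -5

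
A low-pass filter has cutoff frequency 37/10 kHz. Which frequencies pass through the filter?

A low-pass filter passes all frequencies below the cutoff frequency 37/10 kHz and attenuates higher frequencies.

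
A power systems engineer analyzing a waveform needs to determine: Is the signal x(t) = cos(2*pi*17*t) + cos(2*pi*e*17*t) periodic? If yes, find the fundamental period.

f1 = 17 Hz, f2 = 17*e Hz
Ratio f2/f1 = e, which is irrational.
Since the frequency ratio is irrational, no common period exists.
The signal is not periodic.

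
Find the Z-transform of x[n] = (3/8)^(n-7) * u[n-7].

Time-shifting property: if X(z) = Z{x[n]}, then Z{x[n-d]} = z^(-d) * X(z)
X(z) = z/(z - 3/8) for x[n] = (3/8)^n * u[n]
Z{x[n-7]} = z^(-7) * z/(z - 3/8) = z^(-6)/(z - 3/8)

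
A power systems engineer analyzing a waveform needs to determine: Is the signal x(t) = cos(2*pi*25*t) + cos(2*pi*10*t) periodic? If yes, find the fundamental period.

f1 = 25 Hz, f2 = 10 Hz
Period T1 = 1/25, T2 = 1/10
Ratio T1/T2 = 10/25, which is rational.
The signal is periodic with fundamental period T = 1/GCD(25,10) = 1/5 s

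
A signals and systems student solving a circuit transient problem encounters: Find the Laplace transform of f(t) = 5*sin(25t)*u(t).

Standard pair: sin(wt)*u(t) <-> w/(s^2+w^2)
With w = 25: L{5*sin(25t)*u(t)} = 125/(s^2+625)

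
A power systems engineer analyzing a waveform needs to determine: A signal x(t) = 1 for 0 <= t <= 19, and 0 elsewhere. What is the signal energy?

Energy = integral of |x(t)|^2 dt over the signal duration
= 1^2 * 19 = 1 * 19 = 19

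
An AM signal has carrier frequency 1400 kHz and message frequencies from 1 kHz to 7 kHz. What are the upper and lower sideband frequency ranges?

Upper sideband (USB) = fc + [fm_low, fm_high] = 1400 + [1, 7] = [1401, 1407] kHz
Lower sideband (LSB) = fc - [fm_high, fm_low] = 1400 - [7, 1] = [1393, 1399] kHz
Total occupied spectrum: 1393 kHz to 1407 kHz (plus carrier at 1400 kHz)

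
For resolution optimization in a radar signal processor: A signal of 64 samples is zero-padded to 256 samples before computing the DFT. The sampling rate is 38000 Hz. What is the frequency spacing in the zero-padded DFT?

Original DFT: N = 64, resolution = f_s/N = 38000/64 = 2375/4 Hz
Zero-padded DFT: N = 256, resolution = f_s/N = 38000/256 = 2375/16 Hz
Zero-padding interpolates the spectrum (finer frequency grid)
but does NOT improve the true spectral resolution (ability to resolve close frequencies).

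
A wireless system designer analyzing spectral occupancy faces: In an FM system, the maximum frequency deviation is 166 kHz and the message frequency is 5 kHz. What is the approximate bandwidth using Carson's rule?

Carson's rule: BW = 2*(delta_f + f_m)
= 2*(166 + 5) kHz = 342 kHz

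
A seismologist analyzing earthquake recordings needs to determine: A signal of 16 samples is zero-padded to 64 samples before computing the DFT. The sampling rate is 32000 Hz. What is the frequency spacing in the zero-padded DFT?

Original DFT: N = 16, resolution = f_s/N = 32000/16 = 2000 Hz
Zero-padded DFT: N = 64, resolution = f_s/N = 32000/64 = 500 Hz
Zero-padding interpolates the spectrum (finer frequency grid)
but does NOT improve the true spectral resolution (ability to resolve close frequencies).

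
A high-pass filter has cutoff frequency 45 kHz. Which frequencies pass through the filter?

A high-pass filter passes all frequencies above the cutoff frequency 45 kHz and attenuates lower frequencies.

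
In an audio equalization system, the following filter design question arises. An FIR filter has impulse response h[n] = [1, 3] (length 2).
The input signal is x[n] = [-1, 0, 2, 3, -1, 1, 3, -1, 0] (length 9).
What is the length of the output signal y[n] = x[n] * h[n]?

For linear convolution, the output length is:
len(y) = len(x) + len(h) - 1 = 9 + 2 - 1 = 10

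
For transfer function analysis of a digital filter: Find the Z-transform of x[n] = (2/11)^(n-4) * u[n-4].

Time-shifting property: if X(z) = Z{x[n]}, then Z{x[n-d]} = z^(-d) * X(z)
X(z) = z/(z - 2/11) for x[n] = (2/11)^n * u[n]
Z{x[n-4]} = z^(-4) * z/(z - 2/11) = z^(-3)/(z - 2/11)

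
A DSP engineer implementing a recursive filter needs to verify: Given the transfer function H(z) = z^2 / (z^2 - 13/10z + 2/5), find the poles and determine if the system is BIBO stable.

Poles are roots of the denominator: z^2 - 13/10z + 2/5 = 0.
Quadratic formula: z = [-(-13/10) +/- sqrt((-13/10)^2 - 4*(2/5))] / 2
Discriminant = 169/100 - 8/5 = 9/100; sqrt = 3/10.
z = (13/10 +/- 3/10) / 2 => z = 4/5 or z = 1/2.
|p1| = 1/2, |p2| = 4/5.
For BIBO stability, all poles must lie inside the unit circle (|p| < 1).
System is STABLE since both |p| < 1.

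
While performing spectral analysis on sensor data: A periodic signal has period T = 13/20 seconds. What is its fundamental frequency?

The fundamental frequency is the reciprocal of the period.
f = 1/T = 1/(13/20) = 20/13 Hz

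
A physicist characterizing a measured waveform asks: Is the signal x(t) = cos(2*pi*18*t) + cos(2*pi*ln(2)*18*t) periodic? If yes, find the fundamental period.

f1 = 18 Hz, f2 = 18*ln(2) Hz
Ratio f2/f1 = ln(2), which is irrational.
Since the frequency ratio is irrational, no common period exists.
The signal is not periodic.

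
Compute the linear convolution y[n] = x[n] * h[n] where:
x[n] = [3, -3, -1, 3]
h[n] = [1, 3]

y[n] = sum_k x[k]*h[n-k]. Output length = len(x) + len(h) - 1 = 4 + 2 - 1 = 5.
y[0] = 3*1 = 3
y[1] = -3*1 + 3*3 = 6
y[2] = -1*1 + -3*3 = -10
y[3] = 3*1 + -1*3 = 0
y[4] = 3*3 = 9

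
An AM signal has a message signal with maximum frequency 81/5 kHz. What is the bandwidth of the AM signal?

In AM (double-sideband), the bandwidth is twice the message frequency.
BW = 2 * f_m = 2 * 81/5 kHz = 162/5 kHz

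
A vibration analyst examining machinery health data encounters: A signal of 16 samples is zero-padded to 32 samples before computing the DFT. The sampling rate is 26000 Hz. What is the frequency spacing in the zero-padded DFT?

Original DFT: N = 16, resolution = f_s/N = 26000/16 = 1625 Hz
Zero-padded DFT: N = 32, resolution = f_s/N = 26000/32 = 1625/2 Hz
Zero-padding interpolates the spectrum (finer frequency grid)
but does NOT improve the true spectral resolution (ability to resolve close frequencies).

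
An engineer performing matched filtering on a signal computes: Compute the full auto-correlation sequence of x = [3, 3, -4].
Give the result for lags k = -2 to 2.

r_xx[k] = sum_m x[m]*x[m+k], indexed from 0, for k = -2 to 2:
  r_xx[-2] = x[2]*x[0] = -12
  r_xx[-1] = x[1]*x[0] + x[2]*x[1] = -3
  r_xx[0] = x[0]*x[0] + x[1]*x[1] + x[2]*x[2] = 34
  r_xx[1] = x[0]*x[1] + x[1]*x[2] = -3
  r_xx[2] = x[0]*x[2] = -12
r_xx = [-12, -3, 34, -3, -12]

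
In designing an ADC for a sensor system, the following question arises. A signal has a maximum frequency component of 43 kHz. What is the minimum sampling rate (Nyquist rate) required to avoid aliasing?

By the Nyquist-Shannon sampling theorem,
the minimum sampling rate (Nyquist rate) must be at least 2 * f_max.
Nyquist rate = 2 * 43 kHz = 86 kHz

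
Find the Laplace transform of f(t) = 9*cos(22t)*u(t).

Standard pair: cos(wt)*u(t) <-> s/(s^2+w^2)
With w = 22: L{9*cos(22t)*u(t)} = 9s/(s^2+484)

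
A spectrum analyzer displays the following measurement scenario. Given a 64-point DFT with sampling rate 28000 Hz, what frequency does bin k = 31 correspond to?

The frequency of DFT bin k is: f_k = k * f_s / N
f_31 = 31 * 28000 / 64 = 27125/2 Hz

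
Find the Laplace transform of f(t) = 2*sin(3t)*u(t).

Standard pair: sin(wt)*u(t) <-> w/(s^2+w^2)
With w = 3: L{2*sin(3t)*u(t)} = 6/(s^2+9)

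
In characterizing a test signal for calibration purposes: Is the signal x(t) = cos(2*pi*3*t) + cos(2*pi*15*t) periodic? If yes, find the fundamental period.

f1 = 3 Hz, f2 = 15 Hz
Period T1 = 1/3, T2 = 1/15
Ratio T1/T2 = 15/3, which is rational.
The signal is periodic with fundamental period T = 1/GCD(3,15) = 1/3 s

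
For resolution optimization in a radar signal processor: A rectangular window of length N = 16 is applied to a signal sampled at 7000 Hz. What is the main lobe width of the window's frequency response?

For a rectangular window of length N,
the main lobe width in frequency is 2*f_s/N.
= 2*7000/16 = 875 Hz
This determines the minimum frequency separation for resolving two sinusoids.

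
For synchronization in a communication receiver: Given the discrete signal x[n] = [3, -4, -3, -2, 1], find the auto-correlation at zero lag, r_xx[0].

The auto-correlation at zero lag r_xx[0] equals the signal energy.
r_xx[0] = sum of x[n]^2 = 3^2 + (-4)^2 + (-3)^2 + (-2)^2 + 1^2
= 9 + 16 + 9 + 4 + 1 = 39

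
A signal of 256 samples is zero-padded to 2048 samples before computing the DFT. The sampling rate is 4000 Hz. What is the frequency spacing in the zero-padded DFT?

Original DFT: N = 256, resolution = f_s/N = 4000/256 = 125/8 Hz
Zero-padded DFT: N = 2048, resolution = f_s/N = 4000/2048 = 125/64 Hz
Zero-padding interpolates the spectrum (finer frequency grid)
but does NOT improve the true spectral resolution (ability to resolve close frequencies).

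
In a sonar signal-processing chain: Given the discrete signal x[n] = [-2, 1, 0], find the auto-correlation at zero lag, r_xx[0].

The auto-correlation at zero lag r_xx[0] equals the signal energy.
r_xx[0] = sum of x[n]^2 = (-2)^2 + 1^2 + 0^2
= 4 + 1 + 0 = 5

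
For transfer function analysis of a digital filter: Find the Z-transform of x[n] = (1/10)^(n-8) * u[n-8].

Time-shifting property: if X(z) = Z{x[n]}, then Z{x[n-d]} = z^(-d) * X(z)
X(z) = z/(z - 1/10) for x[n] = (1/10)^n * u[n]
Z{x[n-8]} = z^(-8) * z/(z - 1/10) = z^(-7)/(z - 1/10)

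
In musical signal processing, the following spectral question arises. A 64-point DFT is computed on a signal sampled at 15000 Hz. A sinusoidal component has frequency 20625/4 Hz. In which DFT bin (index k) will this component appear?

DFT frequency resolution = f_s/N = 15000/64 = 1875/8 Hz
Bin index k = f_signal / resolution = 20625/4 / 1875/8 = 22
The signal frequency 20625/4 Hz falls in DFT bin k = 22.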